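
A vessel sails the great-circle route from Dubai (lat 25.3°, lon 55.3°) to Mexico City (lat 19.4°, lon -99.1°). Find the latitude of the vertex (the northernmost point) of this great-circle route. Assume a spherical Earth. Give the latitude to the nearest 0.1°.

The great circle lies in the plane with unit normal n̂ = (p₁ × p₂)/|p₁ × p₂|.
Here n̂_z ≈ -0.473; the vertex latitude is φ_max = arccos|n̂_z| ≈ 61.8°.
Check via Clairaut: cos φ_max = |cos φ₁| · sin C = cos(25.3°)·sin(31.5°) ≈ 0.473, again giving ≈ 61.8°.

≈ 61.8°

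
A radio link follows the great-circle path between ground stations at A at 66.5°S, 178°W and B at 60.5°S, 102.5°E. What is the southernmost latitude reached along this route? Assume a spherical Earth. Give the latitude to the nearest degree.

The great circle lies in the plane with unit normal n̂ = (p₁ × p₂)/|p₁ × p₂|.
Here n̂_z ≈ -0.350; the vertex latitude is φ_max = arccos|n̂_z| ≈ 69.5°.
Check via Clairaut: cos φ_max = |cos φ₁| · sin C = cos(66.5°)·sin(118.7°) ≈ 0.350, again giving ≈ 69.5°.

≈ 70°S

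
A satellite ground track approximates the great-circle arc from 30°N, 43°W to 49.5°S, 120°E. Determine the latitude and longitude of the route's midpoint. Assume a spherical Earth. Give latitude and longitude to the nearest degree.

≈ 40°S, 5°W

Convert each endpoint to a unit vector on the sphere (x = cos φ cos λ, y = cos φ sin λ, z = sin φ).
The central angle between the endpoints is δ = arccos(p₁·p₂) ≈ 2.734 rad (156.6°).
Interpolate at f = 1/2 with slerp weights a = sin((1−f)δ)/sin δ ≈ 2.470, b = sin(fδ)/sin δ ≈ 2.470.
p = a·p₁ + b·p₂ ≈ (0.762, -0.070, -0.643); φ = arcsin(p_z) ≈ -40.04°, λ = atan2(p_y, p_x) ≈ -5.22°.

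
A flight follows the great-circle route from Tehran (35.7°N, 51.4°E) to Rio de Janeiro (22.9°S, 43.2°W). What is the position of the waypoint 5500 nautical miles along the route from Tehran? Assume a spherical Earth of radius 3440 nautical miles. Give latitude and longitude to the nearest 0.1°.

≈ (14.3°S, 30.1°W)

Write both endpoints as unit vectors p₁, p₂ with components (cos φ cos λ, cos φ sin λ, sin φ).
The central angle between the endpoints is δ = arccos(p₁·p₂) ≈ 1.862 rad (106.7°). The total great-circle distance is δ·R ≈ 1.862 × 3440 ≈ 6405 nmi, so the target fraction is f = 5500/6405 ≈ 0.859.
Interpolate at f ≈ 0.859 with slerp weights a = sin((1−f)δ)/sin δ ≈ 0.272, b = sin(fδ)/sin δ ≈ 1.044.
p = a·p₁ + b·p₂ ≈ (0.838, -0.486, -0.248); φ = arcsin(p_z) ≈ -14.34°, λ = atan2(p_y, p_x) ≈ -30.09°.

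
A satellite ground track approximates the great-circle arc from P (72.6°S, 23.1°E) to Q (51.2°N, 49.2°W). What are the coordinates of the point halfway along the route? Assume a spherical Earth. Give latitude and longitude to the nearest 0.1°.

≈ (12.8°S, 27.5°W)

Write both endpoints as unit vectors p₁, p₂ with components (cos φ cos λ, cos φ sin λ, sin φ).
The central angle between the endpoints is δ = arccos(p₁·p₂) ≈ 2.328 rad (133.4°).
Interpolate at f = 1/2 with slerp weights a = sin((1−f)δ)/sin δ ≈ 1.263, b = sin(fδ)/sin δ ≈ 1.263.
p = a·p₁ + b·p₂ ≈ (0.865, -0.451, -0.221); φ = arcsin(p_z) ≈ -12.77°, λ = atan2(p_y, p_x) ≈ -27.54°.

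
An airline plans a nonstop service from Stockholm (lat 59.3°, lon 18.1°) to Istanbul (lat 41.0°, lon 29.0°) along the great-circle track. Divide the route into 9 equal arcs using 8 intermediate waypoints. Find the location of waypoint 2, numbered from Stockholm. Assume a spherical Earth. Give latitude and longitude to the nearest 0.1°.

Write both endpoints as unit vectors p₁, p₂ with components (cos φ cos λ, cos φ sin λ, sin φ).
The central angle between the endpoints is δ = arccos(p₁·p₂) ≈ 0.341 rad (19.5°).
Interpolate at f = 2/9 with slerp weights a = sin((1−f)δ)/sin δ ≈ 0.784, b = sin(fδ)/sin δ ≈ 0.226.
p = a·p₁ + b·p₂ ≈ (0.530, 0.207, 0.822); φ = arcsin(p_z) ≈ 55.33°, λ = atan2(p_y, p_x) ≈ 21.36°.

≈ lat 55.3°, lon 21.4°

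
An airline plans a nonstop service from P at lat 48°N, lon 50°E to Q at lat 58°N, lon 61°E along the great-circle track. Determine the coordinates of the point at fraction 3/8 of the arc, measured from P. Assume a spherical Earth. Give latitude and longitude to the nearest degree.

Write both endpoints as unit vectors p₁, p₂ with components (cos φ cos λ, cos φ sin λ, sin φ).
The central angle between the endpoints is δ = arccos(p₁·p₂) ≈ 0.209 rad (12.0°).
Interpolate at f = 3/8 with slerp weights a = sin((1−f)δ)/sin δ ≈ 0.628, b = sin(fδ)/sin δ ≈ 0.377.
p = a·p₁ + b·p₂ ≈ (0.367, 0.497, 0.787); φ = arcsin(p_z) ≈ 51.86°, λ = atan2(p_y, p_x) ≈ 53.54°.

≈ lat 52°N, lon 54°E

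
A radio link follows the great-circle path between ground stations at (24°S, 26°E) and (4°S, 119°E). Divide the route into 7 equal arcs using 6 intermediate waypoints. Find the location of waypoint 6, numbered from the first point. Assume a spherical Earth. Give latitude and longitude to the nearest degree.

Convert each endpoint to a unit vector on the sphere (x = cos φ cos λ, y = cos φ sin λ, z = sin φ).
The central angle between the endpoints is δ = arccos(p₁·p₂) ≈ 1.590 rad (91.1°).
Interpolate at f = 6/7 with slerp weights a = sin((1−f)δ)/sin δ ≈ 0.225, b = sin(fδ)/sin δ ≈ 0.979.
p = a·p₁ + b·p₂ ≈ (-0.288, 0.944, -0.160); φ = arcsin(p_z) ≈ -9.20°, λ = atan2(p_y, p_x) ≈ 106.98°.

≈ (9°S, 107°E)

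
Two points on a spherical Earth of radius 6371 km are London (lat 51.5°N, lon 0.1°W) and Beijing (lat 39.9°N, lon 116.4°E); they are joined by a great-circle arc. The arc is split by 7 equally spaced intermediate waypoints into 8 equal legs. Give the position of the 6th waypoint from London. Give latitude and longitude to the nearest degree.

≈ lat 54°N, lon 98°E

Write both endpoints as unit vectors p₁, p₂ with components (cos φ cos λ, cos φ sin λ, sin φ).
The central angle between the endpoints is δ = arccos(p₁·p₂) ≈ 1.278 rad (73.2°).
Interpolate at f = 6/8 with slerp weights a = sin((1−f)δ)/sin δ ≈ 0.328, b = sin(fδ)/sin δ ≈ 0.855.
p = a·p₁ + b·p₂ ≈ (-0.087, 0.587, 0.805); φ = arcsin(p_z) ≈ 53.60°, λ = atan2(p_y, p_x) ≈ 98.46°.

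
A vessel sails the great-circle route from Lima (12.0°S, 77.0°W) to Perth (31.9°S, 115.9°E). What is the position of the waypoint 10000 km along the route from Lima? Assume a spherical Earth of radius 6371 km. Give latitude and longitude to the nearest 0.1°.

The haversine formula gives a central angle δ ≈ 2.346 rad (134.4°) between the endpoints. The total great-circle distance is δ·R ≈ 2.346 × 6371 ≈ 14944 km, so the target fraction is f = 10000/14944 ≈ 0.669.
Interpolate at f ≈ 0.669 with slerp weights a = sin((1−f)δ)/sin δ ≈ 0.980, b = sin(fδ)/sin δ ≈ 1.399.
p = a·p₁ + b·p₂ ≈ (-0.303, 0.135, -0.943); φ = arcsin(p_z) ≈ -70.62°, λ = atan2(p_y, p_x) ≈ 156.08°.

≈ 70.6°S, 156.1°E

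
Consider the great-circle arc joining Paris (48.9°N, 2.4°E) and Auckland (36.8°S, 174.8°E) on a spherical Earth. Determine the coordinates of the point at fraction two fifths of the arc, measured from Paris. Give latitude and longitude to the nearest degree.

≈ 57°N, 132°E

From cos δ = sin φ₁ sin φ₂ + cos φ₁ cos φ₂ cos Δλ, the central angle is δ ≈ 2.909 rad (166.7°).
Interpolate at f = 2/5 with slerp weights a = sin((1−f)δ)/sin δ ≈ 4.279, b = sin(fδ)/sin δ ≈ 3.990.
p = a·p₁ + b·p₂ ≈ (-0.372, 0.407, 0.834); φ = arcsin(p_z) ≈ 56.54°, λ = atan2(p_y, p_x) ≈ 132.36°.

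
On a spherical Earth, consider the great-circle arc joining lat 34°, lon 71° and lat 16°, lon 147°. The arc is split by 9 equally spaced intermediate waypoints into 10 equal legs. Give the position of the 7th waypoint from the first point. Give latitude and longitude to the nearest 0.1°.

Write both endpoints as unit vectors p₁, p₂ with components (cos φ cos λ, cos φ sin λ, sin φ).
The central angle between the endpoints is δ = arccos(p₁·p₂) ≈ 1.217 rad (69.7°).
Interpolate at f = 7/10 with slerp weights a = sin((1−f)δ)/sin δ ≈ 0.381, b = sin(fδ)/sin δ ≈ 0.802.
p = a·p₁ + b·p₂ ≈ (-0.544, 0.718, 0.434); φ = arcsin(p_z) ≈ 25.71°, λ = atan2(p_y, p_x) ≈ 127.14°.

≈ lat 25.7°, lon 127.1°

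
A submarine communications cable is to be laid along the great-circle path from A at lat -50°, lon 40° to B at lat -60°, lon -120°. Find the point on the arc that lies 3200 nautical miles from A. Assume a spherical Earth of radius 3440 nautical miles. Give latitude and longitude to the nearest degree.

≈ lat -75°, lon -106°

The haversine formula gives a central angle δ ≈ 1.201 rad (68.8°) between the endpoints. The total great-circle distance is δ·R ≈ 1.201 × 3440 ≈ 4132 nmi, so the target fraction is f = 3200/4132 ≈ 0.775.
Interpolate at f ≈ 0.775 with slerp weights a = sin((1−f)δ)/sin δ ≈ 0.287, b = sin(fδ)/sin δ ≈ 0.860.
p = a·p₁ + b·p₂ ≈ (-0.074, -0.254, -0.964); φ = arcsin(p_z) ≈ -74.68°, λ = atan2(p_y, p_x) ≈ -106.19°.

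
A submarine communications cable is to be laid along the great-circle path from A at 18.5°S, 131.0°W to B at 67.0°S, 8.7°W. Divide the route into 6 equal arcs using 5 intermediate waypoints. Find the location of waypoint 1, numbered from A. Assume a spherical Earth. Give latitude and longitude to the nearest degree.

Convert each endpoint to a unit vector on the sphere (x = cos φ cos λ, y = cos φ sin λ, z = sin φ).
The central angle between the endpoints is δ = arccos(p₁·p₂) ≈ 1.477 rad (84.6°).
Interpolate at f = 1/6 with slerp weights a = sin((1−f)δ)/sin δ ≈ 0.947, b = sin(fδ)/sin δ ≈ 0.245.
p = a·p₁ + b·p₂ ≈ (-0.495, -0.692, -0.526); φ = arcsin(p_z) ≈ -31.71°, λ = atan2(p_y, p_x) ≈ -125.55°.

≈ 32°S, 126°W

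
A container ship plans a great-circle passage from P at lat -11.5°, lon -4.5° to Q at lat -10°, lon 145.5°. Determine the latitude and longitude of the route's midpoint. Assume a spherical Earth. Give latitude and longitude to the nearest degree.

≈ lat -36°, lon 71°

From cos δ = sin φ₁ sin φ₂ + cos φ₁ cos φ₂ cos Δλ, the central angle is δ ≈ 2.500 rad (143.2°).
Interpolate at f = 1/2 with slerp weights a = sin((1−f)δ)/sin δ ≈ 1.586, b = sin(fδ)/sin δ ≈ 1.586.
p = a·p₁ + b·p₂ ≈ (0.262, 0.763, -0.591); φ = arcsin(p_z) ≈ -36.26°, λ = atan2(p_y, p_x) ≈ 71.03°.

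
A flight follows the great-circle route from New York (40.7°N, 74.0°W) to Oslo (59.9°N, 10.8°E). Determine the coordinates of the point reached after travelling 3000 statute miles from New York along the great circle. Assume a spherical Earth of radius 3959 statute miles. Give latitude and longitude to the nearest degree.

The haversine formula gives a central angle δ ≈ 0.929 rad (53.2°) between the endpoints. The total great-circle distance is δ·R ≈ 0.929 × 3959 ≈ 3678 mi, so the target fraction is f = 3000/3678 ≈ 0.816.
Interpolate at f ≈ 0.816 with slerp weights a = sin((1−f)δ)/sin δ ≈ 0.213, b = sin(fδ)/sin δ ≈ 0.858.
p = a·p₁ + b·p₂ ≈ (0.467, -0.074, 0.881); φ = arcsin(p_z) ≈ 61.77°, λ = atan2(p_y, p_x) ≈ -9.05°.

≈ (62°N, 9°W)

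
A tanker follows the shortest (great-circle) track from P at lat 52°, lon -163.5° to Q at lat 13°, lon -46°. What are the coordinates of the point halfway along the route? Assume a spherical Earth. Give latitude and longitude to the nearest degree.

Write both endpoints as unit vectors p₁, p₂ with components (cos φ cos λ, cos φ sin λ, sin φ).
The central angle between the endpoints is δ = arccos(p₁·p₂) ≈ 1.671 rad (95.7°).
Interpolate at f = 1/2 with slerp weights a = sin((1−f)δ)/sin δ ≈ 0.745, b = sin(fδ)/sin δ ≈ 0.745.
p = a·p₁ + b·p₂ ≈ (0.064, -0.653, 0.755); φ = arcsin(p_z) ≈ 49.02°, λ = atan2(p_y, p_x) ≈ -84.36°.

≈ lat 49°, lon -84°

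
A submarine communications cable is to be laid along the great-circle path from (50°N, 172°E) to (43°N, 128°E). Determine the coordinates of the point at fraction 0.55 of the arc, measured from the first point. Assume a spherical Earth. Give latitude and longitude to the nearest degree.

The haversine formula gives a central angle δ ≈ 0.534 rad (30.6°) between the endpoints.
Interpolate at f = 0.55 with slerp weights a = sin((1−f)δ)/sin δ ≈ 0.468, b = sin(fδ)/sin δ ≈ 0.569.
p = a·p₁ + b·p₂ ≈ (-0.554, 0.370, 0.746); φ = arcsin(p_z) ≈ 48.26°, λ = atan2(p_y, p_x) ≈ 146.28°.

≈ (48°N, 146°E)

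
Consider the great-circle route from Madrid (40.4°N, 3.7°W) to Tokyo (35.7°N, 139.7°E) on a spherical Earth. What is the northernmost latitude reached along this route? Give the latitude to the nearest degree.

The great circle lies in the plane with unit normal n̂ = (p₁ × p₂)/|p₁ × p₂|.
Here n̂_z ≈ +0.371; the vertex latitude is φ_max = arccos|n̂_z| ≈ 68.2°.
Check via Clairaut: cos φ_max = |cos φ₁| · sin C = cos(40.4°)·sin(29.2°) ≈ 0.371, again giving ≈ 68.2°.

≈ 68°N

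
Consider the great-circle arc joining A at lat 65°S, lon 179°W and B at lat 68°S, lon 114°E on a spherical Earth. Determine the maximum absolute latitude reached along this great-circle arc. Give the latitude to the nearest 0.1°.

The great circle lies in the plane with unit normal n̂ = (p₁ × p₂)/|p₁ × p₂|.
Here n̂_z ≈ -0.338; the vertex latitude is φ_max = arccos|n̂_z| ≈ 70.3°.

≈ 70.3°S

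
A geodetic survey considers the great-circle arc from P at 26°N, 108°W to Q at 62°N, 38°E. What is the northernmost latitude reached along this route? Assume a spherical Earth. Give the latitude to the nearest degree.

≈ 76°N

The great circle lies in the plane with unit normal n̂ = (p₁ × p₂)/|p₁ × p₂|.
Here n̂_z ≈ +0.236; the vertex latitude is φ_max = arccos|n̂_z| ≈ 76.3°.
Check via Clairaut: cos φ_max = |cos φ₁| · sin C = cos(26.0°)·sin(15.2°) ≈ 0.236, again giving ≈ 76.3°.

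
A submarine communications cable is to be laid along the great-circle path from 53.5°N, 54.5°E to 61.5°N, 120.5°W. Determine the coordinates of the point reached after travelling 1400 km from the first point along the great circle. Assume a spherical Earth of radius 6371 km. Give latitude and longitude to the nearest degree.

≈ 66°N, 53°E

Write both endpoints as unit vectors p₁, p₂ with components (cos φ cos λ, cos φ sin λ, sin φ).
The central angle between the endpoints is δ = arccos(p₁·p₂) ≈ 1.133 rad (64.9°). The total great-circle distance is δ·R ≈ 1.133 × 6371 ≈ 7220 km, so the target fraction is f = 1400/7220 ≈ 0.194.
Interpolate at f ≈ 0.194 with slerp weights a = sin((1−f)δ)/sin δ ≈ 0.874, b = sin(fδ)/sin δ ≈ 0.241.
p = a·p₁ + b·p₂ ≈ (0.244, 0.324, 0.914); φ = arcsin(p_z) ≈ 66.07°, λ = atan2(p_y, p_x) ≈ 53.09°.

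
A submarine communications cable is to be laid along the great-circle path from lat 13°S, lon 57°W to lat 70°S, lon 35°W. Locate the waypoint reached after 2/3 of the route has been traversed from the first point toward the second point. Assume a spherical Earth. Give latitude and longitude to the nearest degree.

From cos δ = sin φ₁ sin φ₂ + cos φ₁ cos φ₂ cos Δλ, the central angle is δ ≈ 1.024 rad (58.6°).
Interpolate at f = 2/3 with slerp weights a = sin((1−f)δ)/sin δ ≈ 0.392, b = sin(fδ)/sin δ ≈ 0.738.
p = a·p₁ + b·p₂ ≈ (0.415, -0.465, -0.782); φ = arcsin(p_z) ≈ -51.45°, λ = atan2(p_y, p_x) ≈ -48.27°.

≈ lat 51°S, lon 48°W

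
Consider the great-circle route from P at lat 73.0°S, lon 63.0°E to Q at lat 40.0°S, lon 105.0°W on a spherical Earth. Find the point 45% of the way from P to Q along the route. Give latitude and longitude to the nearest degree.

From cos δ = sin φ₁ sin φ₂ + cos φ₁ cos φ₂ cos Δλ, the central angle is δ ≈ 1.164 rad (66.7°).
Interpolate at f = 0.45 with slerp weights a = sin((1−f)δ)/sin δ ≈ 0.650, b = sin(fδ)/sin δ ≈ 0.545.
p = a·p₁ + b·p₂ ≈ (-0.022, -0.234, -0.972); φ = arcsin(p_z) ≈ -76.43°, λ = atan2(p_y, p_x) ≈ -95.30°.

≈ lat 76°S, lon 95°W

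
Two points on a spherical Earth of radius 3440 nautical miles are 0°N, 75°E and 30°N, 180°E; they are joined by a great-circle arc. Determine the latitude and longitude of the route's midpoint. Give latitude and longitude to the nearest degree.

≈ 24°N, 122°E

Convert each endpoint to a unit vector on the sphere (x = cos φ cos λ, y = cos φ sin λ, z = sin φ).
The central angle between the endpoints is δ = arccos(p₁·p₂) ≈ 1.797 rad (103.0°).
Interpolate at f = 1/2 with slerp weights a = sin((1−f)δ)/sin δ ≈ 0.803, b = sin(fδ)/sin δ ≈ 0.803.
p = a·p₁ + b·p₂ ≈ (-0.487, 0.775, 0.401); φ = arcsin(p_z) ≈ 23.66°, λ = atan2(p_y, p_x) ≈ 122.15°.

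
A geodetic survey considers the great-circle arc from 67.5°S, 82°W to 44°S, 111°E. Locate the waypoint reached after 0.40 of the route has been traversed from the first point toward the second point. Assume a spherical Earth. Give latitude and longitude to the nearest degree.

From cos δ = sin φ₁ sin φ₂ + cos φ₁ cos φ₂ cos Δλ, the central angle is δ ≈ 1.188 rad (68.1°).
Interpolate at f = 0.40 with slerp weights a = sin((1−f)δ)/sin δ ≈ 0.705, b = sin(fδ)/sin δ ≈ 0.493.
p = a·p₁ + b·p₂ ≈ (-0.090, 0.064, -0.994); φ = arcsin(p_z) ≈ -83.68°, λ = atan2(p_y, p_x) ≈ 144.43°.

≈ 84°S, 144°E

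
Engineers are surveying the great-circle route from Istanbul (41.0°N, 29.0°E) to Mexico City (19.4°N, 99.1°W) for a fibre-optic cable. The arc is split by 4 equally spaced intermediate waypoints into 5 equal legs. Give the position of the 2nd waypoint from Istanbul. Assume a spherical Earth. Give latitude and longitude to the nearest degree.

≈ 55°N, 31°W

Write both endpoints as unit vectors p₁, p₂ with components (cos φ cos λ, cos φ sin λ, sin φ).
The central angle between the endpoints is δ = arccos(p₁·p₂) ≈ 1.794 rad (102.8°).
Interpolate at f = 2/5 with slerp weights a = sin((1−f)δ)/sin δ ≈ 0.903, b = sin(fδ)/sin δ ≈ 0.674.
p = a·p₁ + b·p₂ ≈ (0.495, -0.298, 0.816); φ = arcsin(p_z) ≈ 54.70°, λ = atan2(p_y, p_x) ≈ -31.02°.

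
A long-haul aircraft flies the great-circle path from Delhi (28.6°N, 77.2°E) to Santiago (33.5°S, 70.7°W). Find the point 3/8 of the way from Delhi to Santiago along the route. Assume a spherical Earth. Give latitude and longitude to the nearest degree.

The haversine formula gives a central angle δ ≈ 2.656 rad (152.2°) between the endpoints.
Interpolate at f = 3/8 with slerp weights a = sin((1−f)δ)/sin δ ≈ 2.134, b = sin(fδ)/sin δ ≈ 1.798.
p = a·p₁ + b·p₂ ≈ (0.911, 0.412, 0.029); φ = arcsin(p_z) ≈ 1.66°, λ = atan2(p_y, p_x) ≈ 24.33°.

≈ 2°N, 24°E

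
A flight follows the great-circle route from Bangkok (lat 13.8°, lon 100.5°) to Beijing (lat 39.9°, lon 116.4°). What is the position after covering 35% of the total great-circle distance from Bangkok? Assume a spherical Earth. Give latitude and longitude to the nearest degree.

≈ lat 23°, lon 105°

From cos δ = sin φ₁ sin φ₂ + cos φ₁ cos φ₂ cos Δλ, the central angle is δ ≈ 0.517 rad (29.6°).
Interpolate at f = 0.35 with slerp weights a = sin((1−f)δ)/sin δ ≈ 0.667, b = sin(fδ)/sin δ ≈ 0.364.
p = a·p₁ + b·p₂ ≈ (-0.242, 0.887, 0.393); φ = arcsin(p_z) ≈ 23.12°, λ = atan2(p_y, p_x) ≈ 105.27°.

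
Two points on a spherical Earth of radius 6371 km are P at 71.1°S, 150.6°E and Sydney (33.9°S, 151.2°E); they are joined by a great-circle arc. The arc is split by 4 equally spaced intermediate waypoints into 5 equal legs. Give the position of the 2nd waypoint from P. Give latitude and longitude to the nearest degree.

Write both endpoints as unit vectors p₁, p₂ with components (cos φ cos λ, cos φ sin λ, sin φ).
The central angle between the endpoints is δ = arccos(p₁·p₂) ≈ 0.649 rad (37.2°).
Interpolate at f = 2/5 with slerp weights a = sin((1−f)δ)/sin δ ≈ 0.628, b = sin(fδ)/sin δ ≈ 0.425.
p = a·p₁ + b·p₂ ≈ (-0.486, 0.270, -0.831); φ = arcsin(p_z) ≈ -56.22°, λ = atan2(p_y, p_x) ≈ 150.98°.

≈ 56°S, 151°E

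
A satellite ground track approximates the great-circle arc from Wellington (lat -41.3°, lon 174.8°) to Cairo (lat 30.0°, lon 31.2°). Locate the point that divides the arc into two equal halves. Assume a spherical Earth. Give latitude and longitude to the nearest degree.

≈ lat -17°, lon 91°

Convert each endpoint to a unit vector on the sphere (x = cos φ cos λ, y = cos φ sin λ, z = sin φ).
The central angle between the endpoints is δ = arccos(p₁·p₂) ≈ 2.594 rad (148.6°).
Interpolate at f = 1/2 with slerp weights a = sin((1−f)δ)/sin δ ≈ 1.849, b = sin(fδ)/sin δ ≈ 1.849.
p = a·p₁ + b·p₂ ≈ (-0.014, 0.955, -0.296); φ = arcsin(p_z) ≈ -17.20°, λ = atan2(p_y, p_x) ≈ 90.82°.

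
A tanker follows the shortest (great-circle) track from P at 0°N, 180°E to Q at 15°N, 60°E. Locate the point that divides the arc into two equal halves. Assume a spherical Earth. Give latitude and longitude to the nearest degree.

Write both endpoints as unit vectors p₁, p₂ with components (cos φ cos λ, cos φ sin λ, sin φ).
The central angle between the endpoints is δ = arccos(p₁·p₂) ≈ 2.075 rad (118.9°).
Interpolate at f = 1/2 with slerp weights a = sin((1−f)δ)/sin δ ≈ 0.983, b = sin(fδ)/sin δ ≈ 0.983.
p = a·p₁ + b·p₂ ≈ (-0.508, 0.823, 0.255); φ = arcsin(p_z) ≈ 14.75°, λ = atan2(p_y, p_x) ≈ 121.72°.

≈ 15°N, 122°E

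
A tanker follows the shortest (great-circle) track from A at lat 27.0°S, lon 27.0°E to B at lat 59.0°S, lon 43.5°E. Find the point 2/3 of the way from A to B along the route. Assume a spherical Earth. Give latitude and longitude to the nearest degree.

The haversine formula gives a central angle δ ≈ 0.593 rad (34.0°) between the endpoints.
Interpolate at f = 2/3 with slerp weights a = sin((1−f)δ)/sin δ ≈ 0.351, b = sin(fδ)/sin δ ≈ 0.689.
p = a·p₁ + b·p₂ ≈ (0.536, 0.386, -0.750); φ = arcsin(p_z) ≈ -48.61°, λ = atan2(p_y, p_x) ≈ 35.77°.

≈ lat 49°S, lon 36°E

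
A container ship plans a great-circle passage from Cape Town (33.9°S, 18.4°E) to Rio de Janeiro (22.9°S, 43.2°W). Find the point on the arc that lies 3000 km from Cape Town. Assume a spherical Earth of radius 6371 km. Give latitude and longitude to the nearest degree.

≈ 32°S, 14°W

Write both endpoints as unit vectors p₁, p₂ with components (cos φ cos λ, cos φ sin λ, sin φ).
The central angle between the endpoints is δ = arccos(p₁·p₂) ≈ 0.951 rad (54.5°). The total great-circle distance is δ·R ≈ 0.951 × 6371 ≈ 6060 km, so the target fraction is f = 3000/6060 ≈ 0.495.
Interpolate at f ≈ 0.495 with slerp weights a = sin((1−f)δ)/sin δ ≈ 0.568, b = sin(fδ)/sin δ ≈ 0.557.
p = a·p₁ + b·p₂ ≈ (0.821, -0.203, -0.533); φ = arcsin(p_z) ≈ -32.24°, λ = atan2(p_y, p_x) ≈ -13.87°.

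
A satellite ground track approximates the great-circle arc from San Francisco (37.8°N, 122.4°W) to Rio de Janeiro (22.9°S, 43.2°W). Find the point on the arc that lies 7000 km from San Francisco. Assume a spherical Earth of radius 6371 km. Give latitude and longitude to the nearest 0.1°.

≈ (0.8°S, 68.3°W)

From cos δ = sin φ₁ sin φ₂ + cos φ₁ cos φ₂ cos Δλ, the central angle is δ ≈ 1.673 rad (95.9°). The total great-circle distance is δ·R ≈ 1.673 × 6371 ≈ 10659 km, so the target fraction is f = 7000/10659 ≈ 0.657.
Interpolate at f ≈ 0.657 with slerp weights a = sin((1−f)δ)/sin δ ≈ 0.546, b = sin(fδ)/sin δ ≈ 0.895.
p = a·p₁ + b·p₂ ≈ (0.370, -0.929, -0.014); φ = arcsin(p_z) ≈ -0.78°, λ = atan2(p_y, p_x) ≈ -68.28°.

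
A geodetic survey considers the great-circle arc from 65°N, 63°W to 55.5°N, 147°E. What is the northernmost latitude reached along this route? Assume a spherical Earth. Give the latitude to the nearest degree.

≈ 82°N

The great circle lies in the plane with unit normal n̂ = (p₁ × p₂)/|p₁ × p₂|.
Here n̂_z ≈ -0.142; the vertex latitude is φ_max = arccos|n̂_z| ≈ 81.8°.
Check via Clairaut: cos φ_max = |cos φ₁| · sin C = cos(65.0°)·sin(19.7°) ≈ 0.142, again giving ≈ 81.8°.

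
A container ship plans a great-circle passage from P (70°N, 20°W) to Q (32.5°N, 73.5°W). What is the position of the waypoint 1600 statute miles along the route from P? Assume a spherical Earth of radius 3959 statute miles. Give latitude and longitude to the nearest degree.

≈ (54°N, 58°W)

Write both endpoints as unit vectors p₁, p₂ with components (cos φ cos λ, cos φ sin λ, sin φ).
The central angle between the endpoints is δ = arccos(p₁·p₂) ≈ 0.828 rad (47.4°). The total great-circle distance is δ·R ≈ 0.828 × 3959 ≈ 3277 mi, so the target fraction is f = 1600/3277 ≈ 0.488.
Interpolate at f ≈ 0.488 with slerp weights a = sin((1−f)δ)/sin δ ≈ 0.558, b = sin(fδ)/sin δ ≈ 0.534.
p = a·p₁ + b·p₂ ≈ (0.307, -0.497, 0.811); φ = arcsin(p_z) ≈ 54.24°, λ = atan2(p_y, p_x) ≈ -58.27°.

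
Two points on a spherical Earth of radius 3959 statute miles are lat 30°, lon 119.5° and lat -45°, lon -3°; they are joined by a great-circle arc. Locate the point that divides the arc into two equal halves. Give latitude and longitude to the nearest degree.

Convert each endpoint to a unit vector on the sphere (x = cos φ cos λ, y = cos φ sin λ, z = sin φ).
The central angle between the endpoints is δ = arccos(p₁·p₂) ≈ 2.322 rad (133.0°).
Interpolate at f = 1/2 with slerp weights a = sin((1−f)δ)/sin δ ≈ 1.255, b = sin(fδ)/sin δ ≈ 1.255.
p = a·p₁ + b·p₂ ≈ (0.351, 0.900, -0.260); φ = arcsin(p_z) ≈ -15.07°, λ = atan2(p_y, p_x) ≈ 68.68°.

≈ lat -15°, lon 69°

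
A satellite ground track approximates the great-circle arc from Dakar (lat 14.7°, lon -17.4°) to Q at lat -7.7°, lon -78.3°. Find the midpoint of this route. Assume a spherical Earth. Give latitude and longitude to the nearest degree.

Convert each endpoint to a unit vector on the sphere (x = cos φ cos λ, y = cos φ sin λ, z = sin φ).
The central angle between the endpoints is δ = arccos(p₁·p₂) ≈ 1.124 rad (64.4°).
Interpolate at f = 1/2 with slerp weights a = sin((1−f)δ)/sin δ ≈ 0.591, b = sin(fδ)/sin δ ≈ 0.591.
p = a·p₁ + b·p₂ ≈ (0.664, -0.744, 0.071); φ = arcsin(p_z) ≈ 4.06°, λ = atan2(p_y, p_x) ≈ -48.26°.

≈ lat 4°, lon -48°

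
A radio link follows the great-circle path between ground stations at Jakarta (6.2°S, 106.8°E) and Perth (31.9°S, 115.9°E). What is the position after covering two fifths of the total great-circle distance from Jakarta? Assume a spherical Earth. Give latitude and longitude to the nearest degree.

≈ (17°S, 110°E)

From cos δ = sin φ₁ sin φ₂ + cos φ₁ cos φ₂ cos Δλ, the central angle is δ ≈ 0.472 rad (27.1°).
Interpolate at f = 2/5 with slerp weights a = sin((1−f)δ)/sin δ ≈ 0.615, b = sin(fδ)/sin δ ≈ 0.413.
p = a·p₁ + b·p₂ ≈ (-0.330, 0.900, -0.285); φ = arcsin(p_z) ≈ -16.53°, λ = atan2(p_y, p_x) ≈ 110.11°.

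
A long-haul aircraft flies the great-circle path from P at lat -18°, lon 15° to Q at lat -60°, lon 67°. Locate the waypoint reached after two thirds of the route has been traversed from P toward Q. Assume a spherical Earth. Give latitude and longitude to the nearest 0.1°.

From cos δ = sin φ₁ sin φ₂ + cos φ₁ cos φ₂ cos Δλ, the central angle is δ ≈ 0.976 rad (55.9°).
Interpolate at f = 2/3 with slerp weights a = sin((1−f)δ)/sin δ ≈ 0.386, b = sin(fδ)/sin δ ≈ 0.731.
p = a·p₁ + b·p₂ ≈ (0.497, 0.432, -0.753); φ = arcsin(p_z) ≈ -48.81°, λ = atan2(p_y, p_x) ≈ 40.95°.

≈ lat -48.8°, lon 40.9°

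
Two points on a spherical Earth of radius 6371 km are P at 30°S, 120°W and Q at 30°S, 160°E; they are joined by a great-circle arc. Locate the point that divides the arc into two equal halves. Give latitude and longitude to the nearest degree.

≈ 37°S, 160°W

Convert each endpoint to a unit vector on the sphere (x = cos φ cos λ, y = cos φ sin λ, z = sin φ).
The central angle between the endpoints is δ = arccos(p₁·p₂) ≈ 1.181 rad (67.7°).
Interpolate at f = 1/2 with slerp weights a = sin((1−f)δ)/sin δ ≈ 0.602, b = sin(fδ)/sin δ ≈ 0.602.
p = a·p₁ + b·p₂ ≈ (-0.750, -0.273, -0.602); φ = arcsin(p_z) ≈ -37.00°, λ = atan2(p_y, p_x) ≈ -160.00°.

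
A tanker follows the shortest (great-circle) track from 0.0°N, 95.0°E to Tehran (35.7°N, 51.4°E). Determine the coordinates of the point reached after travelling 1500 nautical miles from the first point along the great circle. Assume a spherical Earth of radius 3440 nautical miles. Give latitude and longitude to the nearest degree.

≈ 18°N, 77°E

Convert each endpoint to a unit vector on the sphere (x = cos φ cos λ, y = cos φ sin λ, z = sin φ).
The central angle between the endpoints is δ = arccos(p₁·p₂) ≈ 0.942 rad (54.0°). The total great-circle distance is δ·R ≈ 0.942 × 3440 ≈ 3241 nmi, so the target fraction is f = 1500/3241 ≈ 0.463.
Interpolate at f ≈ 0.463 with slerp weights a = sin((1−f)δ)/sin δ ≈ 0.599, b = sin(fδ)/sin δ ≈ 0.522.
p = a·p₁ + b·p₂ ≈ (0.212, 0.928, 0.305); φ = arcsin(p_z) ≈ 17.74°, λ = atan2(p_y, p_x) ≈ 77.12°.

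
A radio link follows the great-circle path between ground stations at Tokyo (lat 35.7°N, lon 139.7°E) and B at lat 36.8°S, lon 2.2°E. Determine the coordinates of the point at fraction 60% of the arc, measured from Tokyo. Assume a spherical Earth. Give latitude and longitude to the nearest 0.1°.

Convert each endpoint to a unit vector on the sphere (x = cos φ cos λ, y = cos φ sin λ, z = sin φ).
The central angle between the endpoints is δ = arccos(p₁·p₂) ≈ 2.548 rad (146.0°).
Interpolate at f = 0.60 with slerp weights a = sin((1−f)δ)/sin δ ≈ 1.523, b = sin(fδ)/sin δ ≈ 1.786.
p = a·p₁ + b·p₂ ≈ (0.486, 0.855, -0.181); φ = arcsin(p_z) ≈ -10.46°, λ = atan2(p_y, p_x) ≈ 60.37°.

≈ lat 10.5°S, lon 60.4°E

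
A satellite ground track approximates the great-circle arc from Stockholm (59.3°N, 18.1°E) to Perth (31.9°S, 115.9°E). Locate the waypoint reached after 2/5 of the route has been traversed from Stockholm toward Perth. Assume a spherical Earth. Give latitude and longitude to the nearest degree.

Write both endpoints as unit vectors p₁, p₂ with components (cos φ cos λ, cos φ sin λ, sin φ).
The central angle between the endpoints is δ = arccos(p₁·p₂) ≈ 2.110 rad (120.9°).
Interpolate at f = 2/5 with slerp weights a = sin((1−f)δ)/sin δ ≈ 1.111, b = sin(fδ)/sin δ ≈ 0.871.
p = a·p₁ + b·p₂ ≈ (0.216, 0.841, 0.496); φ = arcsin(p_z) ≈ 29.71°, λ = atan2(p_y, p_x) ≈ 75.57°.

≈ 30°N, 76°E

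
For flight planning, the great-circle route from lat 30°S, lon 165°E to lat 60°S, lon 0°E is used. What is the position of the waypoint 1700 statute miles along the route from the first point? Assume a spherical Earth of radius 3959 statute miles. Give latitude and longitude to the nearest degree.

From cos δ = sin φ₁ sin φ₂ + cos φ₁ cos φ₂ cos Δλ, the central angle is δ ≈ 1.556 rad (89.2°). The total great-circle distance is δ·R ≈ 1.556 × 3959 ≈ 6160 mi, so the target fraction is f = 1700/6160 ≈ 0.276.
Interpolate at f ≈ 0.276 with slerp weights a = sin((1−f)δ)/sin δ ≈ 0.903, b = sin(fδ)/sin δ ≈ 0.416.
p = a·p₁ + b·p₂ ≈ (-0.547, 0.202, -0.812); φ = arcsin(p_z) ≈ -54.30°, λ = atan2(p_y, p_x) ≈ 159.70°.

≈ lat 54°S, lon 160°E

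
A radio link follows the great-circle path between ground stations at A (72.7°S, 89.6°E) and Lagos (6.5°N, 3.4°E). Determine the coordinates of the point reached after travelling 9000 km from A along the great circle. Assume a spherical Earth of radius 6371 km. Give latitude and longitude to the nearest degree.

The haversine formula gives a central angle δ ≈ 1.659 rad (95.1°) between the endpoints. The total great-circle distance is δ·R ≈ 1.659 × 6371 ≈ 10572 km, so the target fraction is f = 9000/10572 ≈ 0.851.
Interpolate at f ≈ 0.851 with slerp weights a = sin((1−f)δ)/sin δ ≈ 0.245, b = sin(fδ)/sin δ ≈ 0.991.
p = a·p₁ + b·p₂ ≈ (0.984, 0.131, -0.122); φ = arcsin(p_z) ≈ -7.00°, λ = atan2(p_y, p_x) ≈ 7.60°.

≈ (7°S, 8°E)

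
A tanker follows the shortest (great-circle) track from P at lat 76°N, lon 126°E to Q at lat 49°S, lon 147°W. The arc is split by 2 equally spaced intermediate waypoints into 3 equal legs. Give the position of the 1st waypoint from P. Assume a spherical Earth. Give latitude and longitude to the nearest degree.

≈ lat 39°N, lon 174°W

The haversine formula gives a central angle δ ≈ 2.380 rad (136.4°) between the endpoints.
Interpolate at f = 1/3 with slerp weights a = sin((1−f)δ)/sin δ ≈ 1.449, b = sin(fδ)/sin δ ≈ 1.033.
p = a·p₁ + b·p₂ ≈ (-0.775, -0.086, 0.627); φ = arcsin(p_z) ≈ 38.80°, λ = atan2(p_y, p_x) ≈ -173.70°.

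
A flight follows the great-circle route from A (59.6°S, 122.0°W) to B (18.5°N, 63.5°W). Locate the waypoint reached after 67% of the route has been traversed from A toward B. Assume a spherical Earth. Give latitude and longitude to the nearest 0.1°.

≈ (8.9°S, 76.2°W)

From cos δ = sin φ₁ sin φ₂ + cos φ₁ cos φ₂ cos Δλ, the central angle is δ ≈ 1.594 rad (91.3°).
Interpolate at f = 0.67 with slerp weights a = sin((1−f)δ)/sin δ ≈ 0.502, b = sin(fδ)/sin δ ≈ 0.876.
p = a·p₁ + b·p₂ ≈ (0.236, -0.959, -0.155); φ = arcsin(p_z) ≈ -8.92°, λ = atan2(p_y, p_x) ≈ -76.17°.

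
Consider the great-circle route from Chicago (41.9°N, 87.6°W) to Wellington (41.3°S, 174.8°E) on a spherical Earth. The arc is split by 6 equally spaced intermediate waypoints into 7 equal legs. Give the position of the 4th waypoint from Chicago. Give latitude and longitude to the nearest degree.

Convert each endpoint to a unit vector on the sphere (x = cos φ cos λ, y = cos φ sin λ, z = sin φ).
The central angle between the endpoints is δ = arccos(p₁·p₂) ≈ 2.111 rad (121.0°).
Interpolate at f = 4/7 with slerp weights a = sin((1−f)δ)/sin δ ≈ 0.917, b = sin(fδ)/sin δ ≈ 1.090.
p = a·p₁ + b·p₂ ≈ (-0.787, -0.608, -0.107); φ = arcsin(p_z) ≈ -6.13°, λ = atan2(p_y, p_x) ≈ -142.31°.

≈ (6°S, 142°W)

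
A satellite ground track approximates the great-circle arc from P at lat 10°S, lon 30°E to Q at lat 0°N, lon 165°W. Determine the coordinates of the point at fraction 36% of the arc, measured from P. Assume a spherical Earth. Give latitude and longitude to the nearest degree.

Write both endpoints as unit vectors p₁, p₂ with components (cos φ cos λ, cos φ sin λ, sin φ).
The central angle between the endpoints is δ = arccos(p₁·p₂) ≈ 2.828 rad (162.0°).
Interpolate at f = 0.36 with slerp weights a = sin((1−f)δ)/sin δ ≈ 3.150, b = sin(fδ)/sin δ ≈ 2.760.
p = a·p₁ + b·p₂ ≈ (0.021, 0.837, -0.547); φ = arcsin(p_z) ≈ -33.16°, λ = atan2(p_y, p_x) ≈ 88.56°.

≈ lat 33°S, lon 89°E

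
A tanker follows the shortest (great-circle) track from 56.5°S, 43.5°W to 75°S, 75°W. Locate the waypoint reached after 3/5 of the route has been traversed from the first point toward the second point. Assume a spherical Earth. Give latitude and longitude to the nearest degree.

≈ 68°S, 56°W

From cos δ = sin φ₁ sin φ₂ + cos φ₁ cos φ₂ cos Δλ, the central angle is δ ≈ 0.384 rad (22.0°).
Interpolate at f = 3/5 with slerp weights a = sin((1−f)δ)/sin δ ≈ 0.408, b = sin(fδ)/sin δ ≈ 0.610.
p = a·p₁ + b·p₂ ≈ (0.204, -0.308, -0.929); φ = arcsin(p_z) ≈ -68.33°, λ = atan2(p_y, p_x) ≈ -56.40°.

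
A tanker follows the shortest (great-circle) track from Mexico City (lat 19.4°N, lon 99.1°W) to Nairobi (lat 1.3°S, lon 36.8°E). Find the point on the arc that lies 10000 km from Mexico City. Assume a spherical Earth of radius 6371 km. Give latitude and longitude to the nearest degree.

The haversine formula gives a central angle δ ≈ 2.325 rad (133.2°) between the endpoints. The total great-circle distance is δ·R ≈ 2.325 × 6371 ≈ 14813 km, so the target fraction is f = 10000/14813 ≈ 0.675.
Interpolate at f ≈ 0.675 with slerp weights a = sin((1−f)δ)/sin δ ≈ 0.941, b = sin(fδ)/sin δ ≈ 1.372.
p = a·p₁ + b·p₂ ≈ (0.958, -0.054, 0.281); φ = arcsin(p_z) ≈ 16.34°, λ = atan2(p_y, p_x) ≈ -3.25°.

≈ lat 16°N, lon 3°W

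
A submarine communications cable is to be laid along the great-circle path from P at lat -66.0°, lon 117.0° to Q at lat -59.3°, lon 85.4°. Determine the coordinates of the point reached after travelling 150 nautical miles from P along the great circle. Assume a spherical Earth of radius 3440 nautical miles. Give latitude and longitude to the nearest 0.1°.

≈ lat -65.4°, lon 111.1°

Write both endpoints as unit vectors p₁, p₂ with components (cos φ cos λ, cos φ sin λ, sin φ).
The central angle between the endpoints is δ = arccos(p₁·p₂) ≈ 0.275 rad (15.8°). The total great-circle distance is δ·R ≈ 0.275 × 3440 ≈ 947 nmi, so the target fraction is f = 150/947 ≈ 0.158.
Interpolate at f ≈ 0.158 with slerp weights a = sin((1−f)δ)/sin δ ≈ 0.845, b = sin(fδ)/sin δ ≈ 0.160.
p = a·p₁ + b·p₂ ≈ (-0.149, 0.388, -0.910); φ = arcsin(p_z) ≈ -65.45°, λ = atan2(p_y, p_x) ≈ 111.07°.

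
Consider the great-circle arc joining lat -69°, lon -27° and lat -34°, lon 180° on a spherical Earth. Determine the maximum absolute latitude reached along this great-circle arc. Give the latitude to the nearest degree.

≈ -82°

The great circle lies in the plane with unit normal n̂ = (p₁ × p₂)/|p₁ × p₂|.
Here n̂_z ≈ -0.140; the vertex latitude is φ_max = arccos|n̂_z| ≈ 82.0°.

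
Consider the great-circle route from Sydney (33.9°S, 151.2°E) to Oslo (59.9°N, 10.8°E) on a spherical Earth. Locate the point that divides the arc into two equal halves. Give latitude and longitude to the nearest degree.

Write both endpoints as unit vectors p₁, p₂ with components (cos φ cos λ, cos φ sin λ, sin φ).
The central angle between the endpoints is δ = arccos(p₁·p₂) ≈ 2.504 rad (143.4°).
Interpolate at f = 1/2 with slerp weights a = sin((1−f)δ)/sin δ ≈ 1.594, b = sin(fδ)/sin δ ≈ 1.594.
p = a·p₁ + b·p₂ ≈ (-0.374, 0.787, 0.490); φ = arcsin(p_z) ≈ 29.35°, λ = atan2(p_y, p_x) ≈ 115.42°.

≈ (29°N, 115°E)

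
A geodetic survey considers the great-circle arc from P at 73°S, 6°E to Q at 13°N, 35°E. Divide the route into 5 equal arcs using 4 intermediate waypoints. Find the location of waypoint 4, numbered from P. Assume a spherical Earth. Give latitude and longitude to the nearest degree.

From cos δ = sin φ₁ sin φ₂ + cos φ₁ cos φ₂ cos Δλ, the central angle is δ ≈ 1.537 rad (88.0°).
Interpolate at f = 4/5 with slerp weights a = sin((1−f)δ)/sin δ ≈ 0.303, b = sin(fδ)/sin δ ≈ 0.943.
p = a·p₁ + b·p₂ ≈ (0.841, 0.536, -0.077); φ = arcsin(p_z) ≈ -4.44°, λ = atan2(p_y, p_x) ≈ 32.53°.

≈ 4°S, 33°E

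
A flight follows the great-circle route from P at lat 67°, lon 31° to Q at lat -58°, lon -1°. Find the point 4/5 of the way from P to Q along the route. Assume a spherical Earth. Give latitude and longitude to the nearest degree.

≈ lat -33°, lon 7°

Write both endpoints as unit vectors p₁, p₂ with components (cos φ cos λ, cos φ sin λ, sin φ).
The central angle between the endpoints is δ = arccos(p₁·p₂) ≈ 2.221 rad (127.2°).
Interpolate at f = 4/5 with slerp weights a = sin((1−f)δ)/sin δ ≈ 0.540, b = sin(fδ)/sin δ ≈ 1.229.
p = a·p₁ + b·p₂ ≈ (0.832, 0.097, -0.546); φ = arcsin(p_z) ≈ -33.09°, λ = atan2(p_y, p_x) ≈ 6.66°.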